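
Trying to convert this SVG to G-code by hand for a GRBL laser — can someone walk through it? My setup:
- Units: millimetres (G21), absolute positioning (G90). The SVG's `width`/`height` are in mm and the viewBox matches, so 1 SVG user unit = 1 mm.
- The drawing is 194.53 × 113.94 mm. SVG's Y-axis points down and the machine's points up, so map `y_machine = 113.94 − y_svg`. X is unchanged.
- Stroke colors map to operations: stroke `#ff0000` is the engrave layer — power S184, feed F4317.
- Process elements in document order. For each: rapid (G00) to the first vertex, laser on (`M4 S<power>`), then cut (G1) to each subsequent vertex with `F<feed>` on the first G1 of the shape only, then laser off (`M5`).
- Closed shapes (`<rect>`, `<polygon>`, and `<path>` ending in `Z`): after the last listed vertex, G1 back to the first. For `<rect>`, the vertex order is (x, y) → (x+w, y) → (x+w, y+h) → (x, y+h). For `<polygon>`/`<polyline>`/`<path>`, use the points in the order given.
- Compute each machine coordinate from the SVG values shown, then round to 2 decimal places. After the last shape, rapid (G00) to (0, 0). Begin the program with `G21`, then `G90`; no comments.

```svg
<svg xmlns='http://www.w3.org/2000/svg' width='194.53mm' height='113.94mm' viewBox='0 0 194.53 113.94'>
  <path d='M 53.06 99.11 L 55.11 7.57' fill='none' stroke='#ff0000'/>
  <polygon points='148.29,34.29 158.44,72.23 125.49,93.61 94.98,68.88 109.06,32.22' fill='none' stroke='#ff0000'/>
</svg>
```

G21
G90
G00 X53.06 Y14.83
M4 S184
G1 X55.11 Y106.37 F4317
M5
G00 X148.29 Y79.65
M4 S184
G1 X158.44 Y41.71 F4317
G1 X125.49 Y20.33
G1 X94.98 Y45.06
G1 X109.06 Y81.72
G1 X148.29 Y79.65
M5
G00 X0.00 Y0.00

Since the viewBox matches the mm dimensions, user units are millimetres directly. The only transform is the Y-flip y_m = 113.94 − y_svg.

Shape 1 is a line segment drawn with `<path>`. Its stroke #ff0000 means engrave at S184, F4317. After flipping Y the toolpath is (53.06,14.83) → (55.11,106.37).

Shape 2 is a regular polygon drawn with `<polygon>`. Its stroke #ff0000 means engrave at S184, F4317. After flipping Y the toolpath is (148.29,79.65) → (158.44,41.71) → (125.49,20.33) → (94.98,45.06) → (109.06,81.72) → (148.29,79.65), returning to the start.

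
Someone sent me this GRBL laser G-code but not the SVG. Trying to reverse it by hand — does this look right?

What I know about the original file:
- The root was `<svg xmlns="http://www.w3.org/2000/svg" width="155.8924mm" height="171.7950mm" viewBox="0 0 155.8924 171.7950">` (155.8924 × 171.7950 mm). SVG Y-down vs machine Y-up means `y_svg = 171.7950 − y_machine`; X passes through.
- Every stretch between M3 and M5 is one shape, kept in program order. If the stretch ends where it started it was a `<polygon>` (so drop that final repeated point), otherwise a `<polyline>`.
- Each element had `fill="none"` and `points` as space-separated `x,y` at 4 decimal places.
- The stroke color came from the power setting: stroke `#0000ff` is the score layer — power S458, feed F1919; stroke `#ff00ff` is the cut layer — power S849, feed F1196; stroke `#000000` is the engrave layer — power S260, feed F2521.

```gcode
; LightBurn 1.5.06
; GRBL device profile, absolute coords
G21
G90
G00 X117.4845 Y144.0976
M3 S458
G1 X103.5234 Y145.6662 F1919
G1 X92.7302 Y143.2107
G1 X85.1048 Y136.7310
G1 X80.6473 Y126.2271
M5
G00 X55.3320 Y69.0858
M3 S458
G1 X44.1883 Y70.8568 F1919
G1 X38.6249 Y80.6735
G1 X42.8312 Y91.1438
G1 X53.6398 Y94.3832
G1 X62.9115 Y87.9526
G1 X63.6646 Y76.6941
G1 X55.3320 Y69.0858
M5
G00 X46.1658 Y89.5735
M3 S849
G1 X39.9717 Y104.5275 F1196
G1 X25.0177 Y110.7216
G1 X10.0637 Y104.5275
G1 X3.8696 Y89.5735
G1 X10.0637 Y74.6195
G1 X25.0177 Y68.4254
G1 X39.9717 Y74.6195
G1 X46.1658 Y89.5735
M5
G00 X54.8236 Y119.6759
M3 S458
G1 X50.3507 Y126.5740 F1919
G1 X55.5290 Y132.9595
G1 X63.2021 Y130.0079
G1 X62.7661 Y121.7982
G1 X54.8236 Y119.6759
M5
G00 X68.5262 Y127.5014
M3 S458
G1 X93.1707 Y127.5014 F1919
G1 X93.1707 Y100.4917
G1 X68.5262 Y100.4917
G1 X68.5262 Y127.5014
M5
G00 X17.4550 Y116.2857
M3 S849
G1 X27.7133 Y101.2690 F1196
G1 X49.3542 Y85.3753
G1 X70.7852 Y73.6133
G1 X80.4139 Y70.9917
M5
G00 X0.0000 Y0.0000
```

<svg xmlns="http://www.w3.org/2000/svg" width="155.8924mm" height="171.7950mm" viewBox="0 0 155.8924 171.7950">
  <polyline points="117.4845,27.6974 103.5234,26.1288 92.7302,28.5843 85.1048,35.0640 80.6473,45.5679" fill="none" stroke="#0000ff"/>
  <polygon points="55.3320,102.7092 44.1883,100.9382 38.6249,91.1215 42.8312,80.6512 53.6398,77.4118 62.9115,83.8424 63.6646,95.1009" fill="none" stroke="#0000ff"/>
  <polygon points="46.1658,82.2215 39.9717,67.2675 25.0177,61.0734 10.0637,67.2675 3.8696,82.2215 10.0637,97.1755 25.0177,103.3696 39.9717,97.1755" fill="none" stroke="#ff00ff"/>
  <polygon points="54.8236,52.1191 50.3507,45.2210 55.5290,38.8355 63.2021,41.7871 62.7661,49.9968" fill="none" stroke="#0000ff"/>
  <polygon points="68.5262,44.2936 93.1707,44.2936 93.1707,71.3033 68.5262,71.3033" fill="none" stroke="#0000ff"/>
  <polyline points="17.4550,55.5093 27.7133,70.5260 49.3542,86.4197 70.7852,98.1817 80.4139,100.8033" fill="none" stroke="#ff00ff"/>
</svg>

Machine Y-up, SVG Y-down with viewBox height 171.7950, so y_svg = 171.7950 − y_machine; X carries over.

Run 1: power S458 maps to stroke `#0000ff` (score). The run is open, so emit a `<polyline>` with points (Y-flipped): 117.4845,27.6974 103.5234,26.1288 92.7302,28.5843 85.1048,35.0640 80.6473,45.5679.

Run 2: power S458 maps to stroke `#0000ff` (score). The run returns to its start, so emit a `<polygon>` with points (Y-flipped): 55.3320,102.7092 44.1883,100.9382 38.6249,91.1215 42.8312,80.6512 53.6398,77.4118 62.9115,83.8424 63.6646,95.1009.

Run 3: power S849 maps to stroke `#ff00ff` (cut). The run returns to its start, so emit a `<polygon>` with points (Y-flipped): 46.1658,82.2215 39.9717,67.2675 25.0177,61.0734 10.0637,67.2675 3.8696,82.2215 10.0637,97.1755 25.0177,103.3696 39.9717,97.1755.

Run 4: power S458 maps to stroke `#0000ff` (score). The run returns to its start, so emit a `<polygon>` with points (Y-flipped): 54.8236,52.1191 50.3507,45.2210 55.5290,38.8355 63.2021,41.7871 62.7661,49.9968.

Run 5: the run's S458 means `#0000ff` (score). The run returns to its start, so emit a `<polygon>` with points (Y-flipped): 68.5262,44.2936 93.1707,44.2936 93.1707,71.3033 68.5262,71.3033.

Run 6: the run's S849 means `#ff00ff` (cut). The run is open, so emit a `<polyline>` with points (Y-flipped): 17.4550,55.5093 27.7133,70.5260 49.3542,86.4197 70.7852,98.1817 80.4139,100.8033.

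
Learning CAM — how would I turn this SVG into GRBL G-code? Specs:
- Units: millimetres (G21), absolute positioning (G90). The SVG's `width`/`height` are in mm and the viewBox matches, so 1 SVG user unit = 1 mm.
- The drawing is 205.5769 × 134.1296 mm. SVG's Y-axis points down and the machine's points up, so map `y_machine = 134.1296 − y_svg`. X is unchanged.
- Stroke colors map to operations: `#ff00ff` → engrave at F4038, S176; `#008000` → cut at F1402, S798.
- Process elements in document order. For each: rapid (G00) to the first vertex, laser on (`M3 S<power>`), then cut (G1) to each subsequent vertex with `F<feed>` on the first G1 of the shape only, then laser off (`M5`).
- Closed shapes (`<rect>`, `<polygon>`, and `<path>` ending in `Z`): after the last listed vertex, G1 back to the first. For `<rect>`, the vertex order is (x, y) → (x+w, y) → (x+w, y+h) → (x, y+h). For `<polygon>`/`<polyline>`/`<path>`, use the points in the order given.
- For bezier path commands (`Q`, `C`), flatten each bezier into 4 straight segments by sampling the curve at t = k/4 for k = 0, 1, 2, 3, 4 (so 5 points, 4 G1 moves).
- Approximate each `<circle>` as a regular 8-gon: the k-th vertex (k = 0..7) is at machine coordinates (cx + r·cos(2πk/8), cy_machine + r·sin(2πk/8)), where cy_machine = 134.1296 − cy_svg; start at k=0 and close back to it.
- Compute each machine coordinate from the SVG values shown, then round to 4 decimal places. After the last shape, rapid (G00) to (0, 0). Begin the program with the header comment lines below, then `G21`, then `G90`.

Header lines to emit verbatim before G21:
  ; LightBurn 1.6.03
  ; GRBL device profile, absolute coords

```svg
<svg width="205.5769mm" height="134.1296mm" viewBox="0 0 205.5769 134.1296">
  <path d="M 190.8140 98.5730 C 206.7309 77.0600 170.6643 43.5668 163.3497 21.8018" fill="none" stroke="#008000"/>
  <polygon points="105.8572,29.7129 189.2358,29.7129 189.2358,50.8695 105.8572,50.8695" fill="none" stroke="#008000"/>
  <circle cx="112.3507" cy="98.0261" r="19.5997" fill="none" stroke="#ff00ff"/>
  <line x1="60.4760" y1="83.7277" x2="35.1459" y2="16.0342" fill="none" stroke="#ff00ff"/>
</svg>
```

; LightBurn 1.6.03
; GRBL device profile, absolute coords
G21
G90
G00 X190.8140 Y35.5566
M3 S798
G1 X194.2663 Y53.5672 F1402
G1 X185.7937 Y73.8477
G1 X172.9652 Y94.1755
G1 X163.3497 Y112.3278
M5
G00 X105.8572 Y104.4167
M3 S798
G1 X189.2358 Y104.4167 F1402
G1 X189.2358 Y83.2601
G1 X105.8572 Y83.2601
G1 X105.8572 Y104.4167
M5
G00 X131.9504 Y36.1035
M3 S176
G1 X126.2098 Y49.9626 F4038
G1 X112.3507 Y55.7032
G1 X98.4916 Y49.9626
G1 X92.7510 Y36.1035
G1 X98.4916 Y22.2444
G1 X112.3507 Y16.5038
G1 X126.2098 Y22.2444
G1 X131.9504 Y36.1035
M5
G00 X60.4760 Y50.4019
M3 S176
G1 X35.1459 Y118.0954 F4038
M5
G00 X0.0000 Y0.0000

Since the viewBox matches the mm dimensions, user units are millimetres directly. The only transform is the Y-flip y_m = 134.1296 − y_svg.

Shape 1 is a cubic bezier drawn with `<path>`. Its stroke #008000 means cut at S798, F1402. After flipping Y the toolpath is (190.8140,35.5566) → (194.2663,53.5672) → (185.7937,73.8477) → (172.9652,94.1755) → (163.3497,112.3278).

Shape 2 is a rectangle drawn with `<polygon>`. Its stroke #008000 means cut at S798, F1402. After flipping Y the toolpath is (105.8572,104.4167) → (189.2358,104.4167) → (189.2358,83.2601) → (105.8572,83.2601) → (105.8572,104.4167), returning to the start.

Shape 3 is a circle drawn with `<circle>`. Its stroke #ff00ff means engrave at S176, F4038. After flipping Y the toolpath is (131.9504,36.1035) → (126.2098,49.9626) → (112.3507,55.7032) → (98.4916,49.9626) → (92.7510,36.1035) → (98.4916,22.2444) → (112.3507,16.5038) → (126.2098,22.2444) → (131.9504,36.1035), returning to the start.

Shape 4 is a line segment drawn with `<line>`. Its stroke #ff00ff means engrave at S176, F4038. After flipping Y the toolpath is (60.4760,50.4019) → (35.1459,118.0954).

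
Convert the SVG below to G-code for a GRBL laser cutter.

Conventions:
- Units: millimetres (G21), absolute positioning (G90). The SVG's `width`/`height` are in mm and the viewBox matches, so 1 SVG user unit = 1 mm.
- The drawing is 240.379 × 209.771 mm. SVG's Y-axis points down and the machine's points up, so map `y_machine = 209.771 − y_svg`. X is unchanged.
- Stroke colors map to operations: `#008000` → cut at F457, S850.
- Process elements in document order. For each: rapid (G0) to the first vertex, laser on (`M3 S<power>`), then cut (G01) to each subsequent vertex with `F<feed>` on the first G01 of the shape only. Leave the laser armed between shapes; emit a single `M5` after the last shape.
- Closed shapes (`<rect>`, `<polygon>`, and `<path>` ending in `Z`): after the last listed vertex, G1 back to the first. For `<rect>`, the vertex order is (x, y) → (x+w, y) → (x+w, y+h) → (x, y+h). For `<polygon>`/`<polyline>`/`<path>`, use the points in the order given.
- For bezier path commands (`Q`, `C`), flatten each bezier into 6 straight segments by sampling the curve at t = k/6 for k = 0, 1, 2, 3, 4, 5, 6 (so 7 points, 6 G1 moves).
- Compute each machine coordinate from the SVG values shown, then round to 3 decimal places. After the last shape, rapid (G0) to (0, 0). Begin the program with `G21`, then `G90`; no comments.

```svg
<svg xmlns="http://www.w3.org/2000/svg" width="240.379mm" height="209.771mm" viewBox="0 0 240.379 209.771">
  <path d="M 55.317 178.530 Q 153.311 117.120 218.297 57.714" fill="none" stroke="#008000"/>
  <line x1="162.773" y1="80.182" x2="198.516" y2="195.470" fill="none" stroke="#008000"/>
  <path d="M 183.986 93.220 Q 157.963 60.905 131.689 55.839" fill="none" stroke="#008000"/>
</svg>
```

Since the viewBox matches the mm dimensions, user units are millimetres directly. The only transform is the Y-flip y_m = 209.771 − y_svg.

Shape 1 is a quadratic bezier drawn with `<path>`. Its stroke #008000 means cut at S850, F457. After flipping Y the toolpath is (55.317,31.241) → (87.065,51.655) → (116.979,71.958) → (145.059,92.150) → (171.305,112.230) → (195.718,132.199) → (218.297,152.057).

Shape 2 is a line segment drawn with `<line>`. Its stroke #008000 means cut at S850, F457. After flipping Y the toolpath is (162.773,129.589) → (198.516,14.301).

Shape 3 is a quadratic bezier drawn with `<path>`. Its stroke #008000 means cut at S850, F457. After flipping Y the toolpath is (183.986,116.551) → (175.305,126.566) → (166.609,135.067) → (157.900,142.054) → (149.177,147.527) → (140.440,151.486) → (131.689,153.932).

G21
G90
G0 X55.317 Y31.241
M3 S850
G01 X87.065 Y51.655 F457
G01 X116.979 Y71.958
G01 X145.059 Y92.150
G01 X171.305 Y112.230
G01 X195.718 Y132.199
G01 X218.297 Y152.057
G0 X162.773 Y129.589
M3 S850
G01 X198.516 Y14.301 F457
G0 X183.986 Y116.551
M3 S850
G01 X175.305 Y126.566 F457
G01 X166.609 Y135.067
G01 X157.900 Y142.054
G01 X149.177 Y147.527
G01 X140.440 Y151.486
G01 X131.689 Y153.932
M5
G0 X0.000 Y0.000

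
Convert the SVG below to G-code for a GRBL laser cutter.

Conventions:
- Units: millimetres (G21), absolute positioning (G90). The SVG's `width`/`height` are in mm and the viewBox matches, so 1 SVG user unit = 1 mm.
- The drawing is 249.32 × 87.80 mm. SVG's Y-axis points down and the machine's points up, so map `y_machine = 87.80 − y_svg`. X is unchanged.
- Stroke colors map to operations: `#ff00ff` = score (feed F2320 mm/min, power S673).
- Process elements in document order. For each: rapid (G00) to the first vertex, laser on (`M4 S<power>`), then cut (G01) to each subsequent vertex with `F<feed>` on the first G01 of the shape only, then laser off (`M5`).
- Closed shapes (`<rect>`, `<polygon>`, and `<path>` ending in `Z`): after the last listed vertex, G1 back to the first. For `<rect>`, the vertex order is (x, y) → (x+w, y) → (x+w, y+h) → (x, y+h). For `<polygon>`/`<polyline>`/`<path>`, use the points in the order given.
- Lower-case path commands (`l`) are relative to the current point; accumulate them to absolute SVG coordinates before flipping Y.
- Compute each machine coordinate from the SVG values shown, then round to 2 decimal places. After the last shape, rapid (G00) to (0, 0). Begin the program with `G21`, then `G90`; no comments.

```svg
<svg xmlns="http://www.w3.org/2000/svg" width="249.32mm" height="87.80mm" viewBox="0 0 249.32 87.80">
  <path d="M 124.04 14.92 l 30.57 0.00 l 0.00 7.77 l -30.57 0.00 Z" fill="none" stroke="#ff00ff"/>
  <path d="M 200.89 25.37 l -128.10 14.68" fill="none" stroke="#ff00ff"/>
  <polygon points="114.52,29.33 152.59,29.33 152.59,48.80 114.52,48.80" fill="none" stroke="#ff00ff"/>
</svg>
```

viewBox `0 0 249.32 87.80` with mm width/height → 1 unit = 1 mm. Flip: y_m = 87.80 − y_svg.

**Shape 1** — `<path>` rectangle, stroke `#ff00ff` → score (S673, F2320). Machine vertices: (124.04,72.88) → (154.61,72.88) → (154.61,65.11) → (124.04,65.11) → (124.04,72.88). Closed: final G1 returns to the first vertex.

**Shape 2** — `<path>` line segment, stroke `#ff00ff` → score (S673, F2320). Machine vertices: (200.89,62.43) → (72.79,47.75). Open path.

**Shape 3** — `<polygon>` rectangle, stroke `#ff00ff` → score (S673, F2320). Machine vertices: (114.52,58.47) → (152.59,58.47) → (152.59,39.00) → (114.52,39.00) → (114.52,58.47). Closed: final G1 returns to the first vertex.

G21
G90
G00 X124.04 Y72.88
M4 S673
G01 X154.61 Y72.88 F2320
G01 X154.61 Y65.11
G01 X124.04 Y65.11
G01 X124.04 Y72.88
M5
G00 X200.89 Y62.43
M4 S673
G01 X72.79 Y47.75 F2320
M5
G00 X114.52 Y58.47
M4 S673
G01 X152.59 Y58.47 F2320
G01 X152.59 Y39.00
G01 X114.52 Y39.00
G01 X114.52 Y58.47
M5
G00 X0.00 Y0.00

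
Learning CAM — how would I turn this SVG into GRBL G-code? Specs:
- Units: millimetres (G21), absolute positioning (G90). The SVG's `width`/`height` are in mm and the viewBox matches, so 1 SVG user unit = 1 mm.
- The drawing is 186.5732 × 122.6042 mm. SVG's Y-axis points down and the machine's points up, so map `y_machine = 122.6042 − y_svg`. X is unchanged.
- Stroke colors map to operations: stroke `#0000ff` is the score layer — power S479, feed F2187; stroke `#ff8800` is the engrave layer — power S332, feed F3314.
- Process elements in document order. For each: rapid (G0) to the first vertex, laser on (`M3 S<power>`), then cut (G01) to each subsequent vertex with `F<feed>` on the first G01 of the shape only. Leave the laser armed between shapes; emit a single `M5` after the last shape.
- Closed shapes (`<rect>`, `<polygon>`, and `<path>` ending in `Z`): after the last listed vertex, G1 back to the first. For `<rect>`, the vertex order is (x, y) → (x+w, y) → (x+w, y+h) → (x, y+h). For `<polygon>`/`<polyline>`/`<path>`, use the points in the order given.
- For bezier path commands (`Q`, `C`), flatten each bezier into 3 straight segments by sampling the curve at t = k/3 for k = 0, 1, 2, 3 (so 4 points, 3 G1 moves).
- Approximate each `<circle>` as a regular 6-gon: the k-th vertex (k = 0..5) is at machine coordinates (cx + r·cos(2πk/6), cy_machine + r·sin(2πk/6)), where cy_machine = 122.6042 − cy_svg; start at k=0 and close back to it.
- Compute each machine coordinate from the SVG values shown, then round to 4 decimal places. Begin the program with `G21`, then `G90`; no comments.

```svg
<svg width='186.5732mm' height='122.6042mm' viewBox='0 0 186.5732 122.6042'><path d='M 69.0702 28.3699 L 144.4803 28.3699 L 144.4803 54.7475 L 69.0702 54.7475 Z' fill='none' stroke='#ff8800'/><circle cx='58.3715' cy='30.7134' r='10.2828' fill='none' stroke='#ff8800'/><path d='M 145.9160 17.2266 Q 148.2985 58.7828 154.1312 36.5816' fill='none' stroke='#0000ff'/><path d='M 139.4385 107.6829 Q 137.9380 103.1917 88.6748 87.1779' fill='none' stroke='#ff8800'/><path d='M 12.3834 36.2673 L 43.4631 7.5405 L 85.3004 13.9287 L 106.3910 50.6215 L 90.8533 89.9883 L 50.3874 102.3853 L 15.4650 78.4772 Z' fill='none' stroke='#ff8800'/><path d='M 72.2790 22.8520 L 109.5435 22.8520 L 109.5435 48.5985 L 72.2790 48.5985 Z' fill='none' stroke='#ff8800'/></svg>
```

Since the viewBox matches the mm dimensions, user units are millimetres directly. The only transform is the Y-flip y_m = 122.6042 − y_svg.

Shape 1 is a rectangle drawn with `<path>`. Its stroke #ff8800 means engrave at S332, F3314. After flipping Y the toolpath is (69.0702,94.2343) → (144.4803,94.2343) → (144.4803,67.8567) → (69.0702,67.8567) → (69.0702,94.2343), returning to the start.

Shape 2 is a circle drawn with `<circle>`. Its stroke #ff8800 means engrave at S332, F3314. After flipping Y the toolpath is (68.6543,91.8908) → (63.5129,100.7960) → (53.2301,100.7960) → (48.0887,91.8908) → (53.2301,82.9856) → (63.5129,82.9856) → (68.6543,91.8908), returning to the start.

Shape 3 is a quadratic bezier drawn with `<path>`. Its stroke #0000ff means score at S479, F2187. After flipping Y the toolpath is (145.9160,105.3776) → (147.8877,84.7576) → (150.6261,78.3060) → (154.1312,86.0226).

Shape 4 is a quadratic bezier drawn with `<path>`. Its stroke #ff8800 means engrave at S332, F3314. After flipping Y the toolpath is (139.4385,14.9213) → (133.1312,19.1957) → (116.2100,26.0307) → (88.6748,35.4263).

Shape 5 is a regular polygon drawn with `<path>`. Its stroke #ff8800 means engrave at S332, F3314. After flipping Y the toolpath is (12.3834,86.3369) → (43.4631,115.0637) → (85.3004,108.6755) → (106.3910,71.9827) → (90.8533,32.6159) → (50.3874,20.2189) → (15.4650,44.1270) → (12.3834,86.3369), returning to the start.

Shape 6 is a rectangle drawn with `<path>`. Its stroke #ff8800 means engrave at S332, F3314. After flipping Y the toolpath is (72.2790,99.7522) → (109.5435,99.7522) → (109.5435,74.0057) → (72.2790,74.0057) → (72.2790,99.7522), returning to the start.

G21
G90
G0 X69.0702 Y94.2343
M3 S332
G01 X144.4803 Y94.2343 F3314
G01 X144.4803 Y67.8567
G01 X69.0702 Y67.8567
G01 X69.0702 Y94.2343
G0 X68.6543 Y91.8908
M3 S332
G01 X63.5129 Y100.7960 F3314
G01 X53.2301 Y100.7960
G01 X48.0887 Y91.8908
G01 X53.2301 Y82.9856
G01 X63.5129 Y82.9856
G01 X68.6543 Y91.8908
G0 X145.9160 Y105.3776
M3 S479
G01 X147.8877 Y84.7576 F2187
G01 X150.6261 Y78.3060
G01 X154.1312 Y86.0226
G0 X139.4385 Y14.9213
M3 S332
G01 X133.1312 Y19.1957 F3314
G01 X116.2100 Y26.0307
G01 X88.6748 Y35.4263
G0 X12.3834 Y86.3369
M3 S332
G01 X43.4631 Y115.0637 F3314
G01 X85.3004 Y108.6755
G01 X106.3910 Y71.9827
G01 X90.8533 Y32.6159
G01 X50.3874 Y20.2189
G01 X15.4650 Y44.1270
G01 X12.3834 Y86.3369
G0 X72.2790 Y99.7522
M3 S332
G01 X109.5435 Y99.7522 F3314
G01 X109.5435 Y74.0057
G01 X72.2790 Y74.0057
G01 X72.2790 Y99.7522
M5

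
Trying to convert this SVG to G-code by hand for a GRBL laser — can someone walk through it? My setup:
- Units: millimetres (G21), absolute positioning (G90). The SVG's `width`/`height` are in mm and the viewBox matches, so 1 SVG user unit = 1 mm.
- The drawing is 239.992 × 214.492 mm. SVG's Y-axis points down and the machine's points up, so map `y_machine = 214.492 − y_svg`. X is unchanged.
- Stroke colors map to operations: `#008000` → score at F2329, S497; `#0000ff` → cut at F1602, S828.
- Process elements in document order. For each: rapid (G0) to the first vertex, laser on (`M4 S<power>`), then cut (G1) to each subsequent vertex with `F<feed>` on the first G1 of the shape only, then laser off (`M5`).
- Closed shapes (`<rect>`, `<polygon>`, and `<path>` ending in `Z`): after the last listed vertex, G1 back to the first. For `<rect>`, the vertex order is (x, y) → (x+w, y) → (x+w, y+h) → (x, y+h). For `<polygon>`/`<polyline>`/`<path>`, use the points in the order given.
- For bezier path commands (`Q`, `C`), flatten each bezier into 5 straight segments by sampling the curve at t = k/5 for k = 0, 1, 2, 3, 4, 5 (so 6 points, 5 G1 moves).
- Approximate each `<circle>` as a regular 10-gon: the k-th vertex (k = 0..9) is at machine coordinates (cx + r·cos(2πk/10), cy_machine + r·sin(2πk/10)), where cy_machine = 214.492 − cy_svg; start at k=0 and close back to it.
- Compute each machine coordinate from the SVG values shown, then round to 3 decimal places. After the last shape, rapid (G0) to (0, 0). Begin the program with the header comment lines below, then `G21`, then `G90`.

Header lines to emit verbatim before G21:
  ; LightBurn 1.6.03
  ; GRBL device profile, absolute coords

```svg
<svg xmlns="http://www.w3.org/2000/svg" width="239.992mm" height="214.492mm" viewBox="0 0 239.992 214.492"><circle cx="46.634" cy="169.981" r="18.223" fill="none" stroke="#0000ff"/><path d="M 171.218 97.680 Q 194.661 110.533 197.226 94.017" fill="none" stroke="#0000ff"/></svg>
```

1 u = 1 mm; y_m = 214.492 − y.

[1] `<circle>` circle, #0000ff→cut S828 F1602: (64.857,44.511) → (61.377,55.222) → (52.265,61.842) → (41.003,61.842) → (31.891,55.222) → (28.411,44.511) → (31.891,33.800) → (41.003,27.180) → (52.265,27.180) → (61.377,33.800) → (64.857,44.511) (closed)

[2] `<path>` quadratic bezier, #0000ff→cut S828 F1602: (171.218,116.812) → (179.760,112.846) → (186.632,111.229) → (191.834,111.961) → (195.365,115.043) → (197.226,120.475)

; LightBurn 1.6.03
; GRBL device profile, absolute coords
G21
G90
G0 X64.857 Y44.511
M4 S828
G1 X61.377 Y55.222 F1602
G1 X52.265 Y61.842
G1 X41.003 Y61.842
G1 X31.891 Y55.222
G1 X28.411 Y44.511
G1 X31.891 Y33.800
G1 X41.003 Y27.180
G1 X52.265 Y27.180
G1 X61.377 Y33.800
G1 X64.857 Y44.511
M5
G0 X171.218 Y116.812
M4 S828
G1 X179.760 Y112.846 F1602
G1 X186.632 Y111.229
G1 X191.834 Y111.961
G1 X195.365 Y115.043
G1 X197.226 Y120.475
M5
G0 X0.000 Y0.000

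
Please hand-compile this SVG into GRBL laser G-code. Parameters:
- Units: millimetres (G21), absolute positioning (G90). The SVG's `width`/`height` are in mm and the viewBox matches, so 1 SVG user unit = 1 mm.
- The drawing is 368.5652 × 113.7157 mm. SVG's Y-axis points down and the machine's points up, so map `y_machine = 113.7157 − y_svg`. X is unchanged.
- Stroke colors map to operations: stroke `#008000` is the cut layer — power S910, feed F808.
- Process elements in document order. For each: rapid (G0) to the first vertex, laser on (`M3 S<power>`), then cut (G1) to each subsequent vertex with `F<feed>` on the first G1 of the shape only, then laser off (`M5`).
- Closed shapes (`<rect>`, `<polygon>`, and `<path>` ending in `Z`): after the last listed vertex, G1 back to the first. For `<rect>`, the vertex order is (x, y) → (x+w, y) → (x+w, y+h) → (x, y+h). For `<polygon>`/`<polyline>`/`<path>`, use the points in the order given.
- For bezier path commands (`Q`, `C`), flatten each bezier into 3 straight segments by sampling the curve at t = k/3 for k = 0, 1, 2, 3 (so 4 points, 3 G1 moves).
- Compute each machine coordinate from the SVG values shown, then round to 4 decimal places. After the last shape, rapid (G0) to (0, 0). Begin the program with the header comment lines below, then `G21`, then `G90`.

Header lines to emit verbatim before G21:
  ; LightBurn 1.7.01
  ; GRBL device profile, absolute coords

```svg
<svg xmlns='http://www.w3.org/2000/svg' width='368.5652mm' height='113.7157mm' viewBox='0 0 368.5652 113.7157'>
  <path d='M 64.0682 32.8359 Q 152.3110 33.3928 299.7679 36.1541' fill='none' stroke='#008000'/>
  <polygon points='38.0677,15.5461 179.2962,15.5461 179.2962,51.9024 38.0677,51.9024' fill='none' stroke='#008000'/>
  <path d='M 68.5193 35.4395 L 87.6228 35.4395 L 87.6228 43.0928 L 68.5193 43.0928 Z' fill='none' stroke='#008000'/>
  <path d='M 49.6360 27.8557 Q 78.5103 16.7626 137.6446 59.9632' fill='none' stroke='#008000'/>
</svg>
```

viewBox `0 0 368.5652 113.7157` with mm width/height → 1 unit = 1 mm. Flip: y_m = 113.7157 − y_svg.

**Shape 1** — `<path>` quadratic bezier, stroke `#008000` → cut (S910, F808). Control points (SVG): P0=(64.0682,32.8359), P1=(152.3110,33.3928), P2=(299.7679,36.1541); sampled at t=k/3. Machine vertices: (64.0682,80.8798) → (129.4761,80.2636) → (208.0426,79.1575) → (299.7679,77.5616). Open path.

**Shape 2** — `<polygon>` rectangle, stroke `#008000` → cut (S910, F808). Machine vertices: (38.0677,98.1696) → (179.2962,98.1696) → (179.2962,61.8133) → (38.0677,61.8133) → (38.0677,98.1696). Closed: final G1 returns to the first vertex.

**Shape 3** — `<path>` rectangle, stroke `#008000` → cut (S910, F808). Machine vertices: (68.5193,78.2762) → (87.6228,78.2762) → (87.6228,70.6229) → (68.5193,70.6229) → (68.5193,78.2762). Closed: final G1 returns to the first vertex.

**Shape 4** — `<path>` quadratic bezier, stroke `#008000` → cut (S910, F808). Control points (SVG): P0=(49.6360,27.8557), P1=(78.5103,16.7626), P2=(137.6446,59.9632); sampled at t=k/3. Machine vertices: (49.6360,85.8600) → (72.2478,87.2228) → (101.5840,76.5203) → (137.6446,53.7525). Open path.

; LightBurn 1.7.01
; GRBL device profile, absolute coords
G21
G90
G0 X64.0682 Y80.8798
M3 S910
G1 X129.4761 Y80.2636 F808
G1 X208.0426 Y79.1575
G1 X299.7679 Y77.5616
M5
G0 X38.0677 Y98.1696
M3 S910
G1 X179.2962 Y98.1696 F808
G1 X179.2962 Y61.8133
G1 X38.0677 Y61.8133
G1 X38.0677 Y98.1696
M5
G0 X68.5193 Y78.2762
M3 S910
G1 X87.6228 Y78.2762 F808
G1 X87.6228 Y70.6229
G1 X68.5193 Y70.6229
G1 X68.5193 Y78.2762
M5
G0 X49.6360 Y85.8600
M3 S910
G1 X72.2478 Y87.2228 F808
G1 X101.5840 Y76.5203
G1 X137.6446 Y53.7525
M5
G0 X0.0000 Y0.0000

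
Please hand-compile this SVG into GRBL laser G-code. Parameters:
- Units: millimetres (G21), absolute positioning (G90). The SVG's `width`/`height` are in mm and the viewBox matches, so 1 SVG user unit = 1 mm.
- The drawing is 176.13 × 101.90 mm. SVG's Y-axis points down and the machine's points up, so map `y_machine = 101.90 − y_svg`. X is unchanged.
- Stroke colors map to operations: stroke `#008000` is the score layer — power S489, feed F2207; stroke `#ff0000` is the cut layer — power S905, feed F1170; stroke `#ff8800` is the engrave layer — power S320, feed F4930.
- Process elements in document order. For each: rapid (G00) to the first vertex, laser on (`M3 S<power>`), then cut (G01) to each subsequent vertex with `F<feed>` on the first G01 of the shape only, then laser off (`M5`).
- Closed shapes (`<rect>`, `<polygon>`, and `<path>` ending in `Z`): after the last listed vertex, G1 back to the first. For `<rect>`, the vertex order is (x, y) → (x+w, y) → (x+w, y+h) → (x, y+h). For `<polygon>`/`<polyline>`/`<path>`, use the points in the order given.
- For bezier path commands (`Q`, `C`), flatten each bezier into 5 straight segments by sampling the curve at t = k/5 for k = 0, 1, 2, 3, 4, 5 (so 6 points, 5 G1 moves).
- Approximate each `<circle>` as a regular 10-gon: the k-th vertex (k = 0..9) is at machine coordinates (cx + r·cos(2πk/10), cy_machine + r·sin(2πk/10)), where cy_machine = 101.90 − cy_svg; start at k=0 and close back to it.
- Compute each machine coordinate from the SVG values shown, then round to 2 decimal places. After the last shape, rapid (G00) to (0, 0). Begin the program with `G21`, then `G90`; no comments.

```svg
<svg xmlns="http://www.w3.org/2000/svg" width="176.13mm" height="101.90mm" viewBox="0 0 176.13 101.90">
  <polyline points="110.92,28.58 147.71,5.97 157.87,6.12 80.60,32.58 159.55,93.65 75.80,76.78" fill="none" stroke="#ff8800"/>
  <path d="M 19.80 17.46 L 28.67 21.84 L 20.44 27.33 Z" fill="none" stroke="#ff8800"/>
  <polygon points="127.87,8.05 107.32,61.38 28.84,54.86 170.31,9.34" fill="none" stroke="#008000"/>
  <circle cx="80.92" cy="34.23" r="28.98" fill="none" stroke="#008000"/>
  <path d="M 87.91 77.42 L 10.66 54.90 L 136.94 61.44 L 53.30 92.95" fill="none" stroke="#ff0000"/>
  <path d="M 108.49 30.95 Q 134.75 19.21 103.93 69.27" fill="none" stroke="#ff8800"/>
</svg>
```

Since the viewBox matches the mm dimensions, user units are millimetres directly. The only transform is the Y-flip y_m = 101.90 − y_svg.

Shape 1 is a open polyline drawn with `<polyline>`. Its stroke #ff8800 means engrave at S320, F4930. After flipping Y the toolpath is (110.92,73.32) → (147.71,95.93) → (157.87,95.78) → (80.60,69.32) → (159.55,8.25) → (75.80,25.12).

Shape 2 is a regular polygon drawn with `<path>`. Its stroke #ff8800 means engrave at S320, F4930. After flipping Y the toolpath is (19.80,84.44) → (28.67,80.06) → (20.44,74.57) → (19.80,84.44), returning to the start.

Shape 3 is a closed polygon drawn with `<polygon>`. Its stroke #008000 means score at S489, F2207. After flipping Y the toolpath is (127.87,93.85) → (107.32,40.52) → (28.84,47.04) → (170.31,92.56) → (127.87,93.85), returning to the start.

Shape 4 is a circle drawn with `<circle>`. Its stroke #008000 means score at S489, F2207. After flipping Y the toolpath is (109.90,67.67) → (104.37,84.70) → (89.88,95.23) → (71.96,95.23) → (57.47,84.70) → (51.94,67.67) → (57.47,50.64) → (71.96,40.11) → (89.88,40.11) → (104.37,50.64) → (109.90,67.67), returning to the start.

Shape 5 is a open polyline drawn with `<path>`. Its stroke #ff0000 means cut at S905, F1170. After flipping Y the toolpath is (87.91,24.48) → (10.66,47.00) → (136.94,40.46) → (53.30,8.95).

Shape 6 is a quadratic bezier drawn with `<path>`. Its stroke #ff8800 means engrave at S320, F4930. After flipping Y the toolpath is (108.49,70.95) → (116.71,73.17) → (120.37,70.45) → (119.45,62.79) → (113.97,50.18) → (103.93,32.63).

G21
G90
G00 X110.92 Y73.32
M3 S320
G01 X147.71 Y95.93 F4930
G01 X157.87 Y95.78
G01 X80.60 Y69.32
G01 X159.55 Y8.25
G01 X75.80 Y25.12
M5
G00 X19.80 Y84.44
M3 S320
G01 X28.67 Y80.06 F4930
G01 X20.44 Y74.57
G01 X19.80 Y84.44
M5
G00 X127.87 Y93.85
M3 S489
G01 X107.32 Y40.52 F2207
G01 X28.84 Y47.04
G01 X170.31 Y92.56
G01 X127.87 Y93.85
M5
G00 X109.90 Y67.67
M3 S489
G01 X104.37 Y84.70 F2207
G01 X89.88 Y95.23
G01 X71.96 Y95.23
G01 X57.47 Y84.70
G01 X51.94 Y67.67
G01 X57.47 Y50.64
G01 X71.96 Y40.11
G01 X89.88 Y40.11
G01 X104.37 Y50.64
G01 X109.90 Y67.67
M5
G00 X87.91 Y24.48
M3 S905
G01 X10.66 Y47.00 F1170
G01 X136.94 Y40.46
G01 X53.30 Y8.95
M5
G00 X108.49 Y70.95
M3 S320
G01 X116.71 Y73.17 F4930
G01 X120.37 Y70.45
G01 X119.45 Y62.79
G01 X113.97 Y50.18
G01 X103.93 Y32.63
M5
G00 X0.00 Y0.00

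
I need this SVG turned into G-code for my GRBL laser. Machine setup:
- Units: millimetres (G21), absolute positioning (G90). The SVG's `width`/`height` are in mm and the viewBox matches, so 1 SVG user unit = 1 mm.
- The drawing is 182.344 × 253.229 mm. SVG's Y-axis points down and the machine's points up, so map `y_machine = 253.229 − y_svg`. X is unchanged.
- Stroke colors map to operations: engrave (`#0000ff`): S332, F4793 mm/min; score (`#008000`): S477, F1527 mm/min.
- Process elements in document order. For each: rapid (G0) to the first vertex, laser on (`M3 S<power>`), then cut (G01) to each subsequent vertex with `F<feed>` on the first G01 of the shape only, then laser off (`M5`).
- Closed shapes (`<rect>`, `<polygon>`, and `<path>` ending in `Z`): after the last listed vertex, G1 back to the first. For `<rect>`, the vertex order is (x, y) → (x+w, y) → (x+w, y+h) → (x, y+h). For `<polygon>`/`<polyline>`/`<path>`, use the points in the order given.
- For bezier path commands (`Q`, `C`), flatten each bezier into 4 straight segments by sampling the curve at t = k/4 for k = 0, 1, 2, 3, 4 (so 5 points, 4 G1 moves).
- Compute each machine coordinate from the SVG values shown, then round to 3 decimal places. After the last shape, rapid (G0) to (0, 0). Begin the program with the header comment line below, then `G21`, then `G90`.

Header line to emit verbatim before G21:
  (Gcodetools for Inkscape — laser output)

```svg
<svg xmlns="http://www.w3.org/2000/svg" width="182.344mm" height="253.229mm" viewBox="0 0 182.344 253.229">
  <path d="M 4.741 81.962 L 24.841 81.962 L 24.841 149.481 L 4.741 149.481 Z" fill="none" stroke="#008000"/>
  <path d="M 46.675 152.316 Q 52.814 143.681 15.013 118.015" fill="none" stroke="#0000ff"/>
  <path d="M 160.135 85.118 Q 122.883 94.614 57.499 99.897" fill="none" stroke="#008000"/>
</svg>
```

(Gcodetools for Inkscape — laser output)
G21
G90
G0 X4.741 Y171.267
M3 S477
G01 X24.841 Y171.267 F1527
G01 X24.841 Y103.748
G01 X4.741 Y103.748
G01 X4.741 Y171.267
M5
G0 X46.675 Y100.913
M3 S332
G01 X46.998 Y106.295 F4793
G01 X41.829 Y113.806
G01 X31.167 Y123.445
G01 X15.013 Y135.214
M5
G0 X160.135 Y168.111
M3 S477
G01 X139.751 Y163.626 F1527
G01 X115.850 Y159.668
G01 X88.433 Y156.237
G01 X57.499 Y153.332
M5
G0 X0.000 Y0.000

1 u = 1 mm; y_m = 253.229 − y.

[1] `<path>` rectangle, #008000→score S477 F1527: (4.741,171.267) → (24.841,171.267) → (24.841,103.748) → (4.741,103.748) → (4.741,171.267) (closed)

[2] `<path>` quadratic bezier, #0000ff→engrave S332 F4793: (46.675,100.913) → (46.998,106.295) → (41.829,113.806) → (31.167,123.445) → (15.013,135.214)

[3] `<path>` quadratic bezier, #008000→score S477 F1527: (160.135,168.111) → (139.751,163.626) → (115.850,159.668) → (88.433,156.237) → (57.499,153.332)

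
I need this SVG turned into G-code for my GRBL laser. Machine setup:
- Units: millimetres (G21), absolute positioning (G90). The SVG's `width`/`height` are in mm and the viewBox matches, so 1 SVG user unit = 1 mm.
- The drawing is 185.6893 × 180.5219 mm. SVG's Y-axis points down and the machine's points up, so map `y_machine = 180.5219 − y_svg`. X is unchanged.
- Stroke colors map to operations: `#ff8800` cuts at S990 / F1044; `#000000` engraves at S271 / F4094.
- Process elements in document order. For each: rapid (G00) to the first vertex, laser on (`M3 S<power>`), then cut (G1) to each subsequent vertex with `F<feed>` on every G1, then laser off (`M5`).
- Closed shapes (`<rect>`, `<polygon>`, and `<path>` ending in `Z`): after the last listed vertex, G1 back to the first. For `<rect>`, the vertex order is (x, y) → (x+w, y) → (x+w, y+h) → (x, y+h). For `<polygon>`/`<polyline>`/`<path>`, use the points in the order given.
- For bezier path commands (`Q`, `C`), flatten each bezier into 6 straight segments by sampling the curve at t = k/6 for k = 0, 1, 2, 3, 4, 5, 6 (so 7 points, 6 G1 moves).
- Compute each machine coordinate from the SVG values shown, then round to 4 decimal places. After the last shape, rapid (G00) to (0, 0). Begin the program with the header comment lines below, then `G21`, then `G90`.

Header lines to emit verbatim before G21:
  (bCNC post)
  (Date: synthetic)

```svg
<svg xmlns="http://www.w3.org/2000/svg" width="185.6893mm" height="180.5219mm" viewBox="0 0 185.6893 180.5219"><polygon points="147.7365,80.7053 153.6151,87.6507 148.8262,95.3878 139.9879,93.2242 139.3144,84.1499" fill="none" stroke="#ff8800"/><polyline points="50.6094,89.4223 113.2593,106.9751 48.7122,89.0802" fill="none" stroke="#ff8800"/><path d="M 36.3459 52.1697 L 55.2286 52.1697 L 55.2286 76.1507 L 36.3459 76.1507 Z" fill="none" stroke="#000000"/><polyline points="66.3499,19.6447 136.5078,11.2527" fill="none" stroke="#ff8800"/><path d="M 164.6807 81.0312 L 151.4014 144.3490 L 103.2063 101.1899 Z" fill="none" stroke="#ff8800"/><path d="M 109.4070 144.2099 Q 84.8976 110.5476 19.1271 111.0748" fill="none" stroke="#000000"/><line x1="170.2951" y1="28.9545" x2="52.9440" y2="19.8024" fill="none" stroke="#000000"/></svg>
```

(bCNC post)
(Date: synthetic)
G21
G90
G00 X147.7365 Y99.8166
M3 S990
G1 X153.6151 Y92.8712 F1044
G1 X148.8262 Y85.1341 F1044
G1 X139.9879 Y87.2977 F1044
G1 X139.3144 Y96.3720 F1044
G1 X147.7365 Y99.8166 F1044
M5
G00 X50.6094 Y91.0996
M3 S990
G1 X113.2593 Y73.5468 F1044
G1 X48.7122 Y91.4417 F1044
M5
G00 X36.3459 Y128.3522
M3 S271
G1 X55.2286 Y128.3522 F4094
G1 X55.2286 Y104.3712 F4094
G1 X36.3459 Y104.3712 F4094
G1 X36.3459 Y128.3522 F4094
M5
G00 X66.3499 Y160.8772
M3 S990
G1 X136.5078 Y169.2692 F1044
M5
G00 X164.6807 Y99.4907
M3 S990
G1 X151.4014 Y36.1729 F1044
G1 X103.2063 Y79.3320 F1044
G1 X164.6807 Y99.4907 F1044
M5
G00 X109.4070 Y36.3120
M3 S271
G1 X100.0911 Y46.5831 F4094
G1 X88.4828 Y54.9547 F4094
G1 X74.5823 Y61.4269 F4094
G1 X58.3895 Y65.9997 F4094
G1 X39.9045 Y68.6731 F4094
G1 X19.1271 Y69.4471 F4094
M5
G00 X170.2951 Y151.5674
M3 S271
G1 X52.9440 Y160.7195 F4094
M5
G00 X0.0000 Y0.0000

1 u = 1 mm; y_m = 180.5219 − y.

[1] `<polygon>` regular polygon, #ff8800→cut S990 F1044: (147.7365,99.8166) → (153.6151,92.8712) → (148.8262,85.1341) → (139.9879,87.2977) → (139.3144,96.3720) → (147.7365,99.8166) (closed)

[2] `<polyline>` open polyline, #ff8800→cut S990 F1044: (50.6094,91.0996) → (113.2593,73.5468) → (48.7122,91.4417)

[3] `<path>` rectangle, #000000→engrave S271 F4094: (36.3459,128.3522) → (55.2286,128.3522) → (55.2286,104.3712) → (36.3459,104.3712) → (36.3459,128.3522) (closed)

[4] `<polyline>` line segment, #ff8800→cut S990 F1044: (66.3499,160.8772) → (136.5078,169.2692)

[5] `<path>` regular polygon, #ff8800→cut S990 F1044: (164.6807,99.4907) → (151.4014,36.1729) → (103.2063,79.3320) → (164.6807,99.4907) (closed)

[6] `<path>` quadratic bezier, #000000→engrave S271 F4094: (109.4070,36.3120) → (100.0911,46.5831) → (88.4828,54.9547) → (74.5823,61.4269) → (58.3895,65.9997) → (39.9045,68.6731) → (19.1271,69.4471)

[7] `<line>` line segment, #000000→engrave S271 F4094: (170.2951,151.5674) → (52.9440,160.7195)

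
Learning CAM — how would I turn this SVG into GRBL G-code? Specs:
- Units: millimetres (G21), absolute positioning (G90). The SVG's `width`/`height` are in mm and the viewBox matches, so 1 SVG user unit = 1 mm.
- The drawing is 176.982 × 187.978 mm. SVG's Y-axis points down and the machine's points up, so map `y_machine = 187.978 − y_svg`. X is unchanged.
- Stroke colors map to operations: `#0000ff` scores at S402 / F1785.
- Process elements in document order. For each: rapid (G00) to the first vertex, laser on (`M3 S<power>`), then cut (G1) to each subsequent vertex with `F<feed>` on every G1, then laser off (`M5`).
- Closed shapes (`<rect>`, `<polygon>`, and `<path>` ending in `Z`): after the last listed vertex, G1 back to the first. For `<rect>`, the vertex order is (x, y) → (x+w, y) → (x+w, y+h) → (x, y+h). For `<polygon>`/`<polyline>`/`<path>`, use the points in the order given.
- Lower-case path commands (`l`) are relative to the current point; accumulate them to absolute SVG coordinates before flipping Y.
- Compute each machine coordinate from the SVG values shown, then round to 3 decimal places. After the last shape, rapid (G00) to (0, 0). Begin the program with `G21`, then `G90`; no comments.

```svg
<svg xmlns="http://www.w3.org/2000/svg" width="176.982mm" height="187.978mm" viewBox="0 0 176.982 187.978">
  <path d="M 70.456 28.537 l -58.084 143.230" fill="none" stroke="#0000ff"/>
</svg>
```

viewBox `0 0 176.982 187.978` with mm width/height → 1 unit = 1 mm. Flip: y_m = 187.978 − y_svg.

**Shape 1** — `<path>` line segment, stroke `#0000ff` → score (S402, F1785). Machine vertices: (70.456,159.441) → (12.372,16.211). Open path.

G21
G90
G00 X70.456 Y159.441
M3 S402
G1 X12.372 Y16.211 F1785
M5
G00 X0.000 Y0.000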